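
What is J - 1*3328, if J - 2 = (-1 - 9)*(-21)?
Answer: -3116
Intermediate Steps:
J = 212 (J = 2 + (-1 - 9)*(-21) = 2 - 10*(-21) = 2 + 210 = 212)
J - 1*3328 = 212 - 1*3328 = 212 - 3328 = -3116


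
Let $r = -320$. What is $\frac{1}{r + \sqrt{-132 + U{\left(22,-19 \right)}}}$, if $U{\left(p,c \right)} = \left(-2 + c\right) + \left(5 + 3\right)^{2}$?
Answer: $- \frac{320}{102489} - \frac{i \sqrt{89}}{102489} \approx -0.0031223 - 9.2049 \cdot 10^{-5} i$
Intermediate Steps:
$U{\left(p,c \right)} = 62 + c$ ($U{\left(p,c \right)} = \left(-2 + c\right) + 8^{2} = \left(-2 + c\right) + 64 = 62 + c$)
$\frac{1}{r + \sqrt{-132 + U{\left(22,-19 \right)}}} = \frac{1}{-320 + \sqrt{-132 + \left(62 - 19\right)}} = \frac{1}{-320 + \sqrt{-132 + 43}} = \frac{1}{-320 + \sqrt{-89}} = \frac{1}{-320 + i \sqrt{89}}$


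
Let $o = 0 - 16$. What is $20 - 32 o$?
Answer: $532$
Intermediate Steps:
$o = -16$
$20 - 32 o = 20 - -512 = 20 + 512 = 532$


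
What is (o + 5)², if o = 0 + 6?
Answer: 121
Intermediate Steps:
o = 6
(o + 5)² = (6 + 5)² = 11² = 121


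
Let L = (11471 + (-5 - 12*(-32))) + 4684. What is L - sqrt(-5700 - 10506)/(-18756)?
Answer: 16534 + I*sqrt(16206)/18756 ≈ 16534.0 + 0.0067873*I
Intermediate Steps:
L = 16534 (L = (11471 + (-5 + 384)) + 4684 = (11471 + 379) + 4684 = 11850 + 4684 = 16534)
L - sqrt(-5700 - 10506)/(-18756) = 16534 - sqrt(-5700 - 10506)/(-18756) = 16534 - sqrt(-16206)*(-1)/18756 = 16534 - I*sqrt(16206)*(-1)/18756 = 16534 - (-1)*I*sqrt(16206)/18756 = 16534 + I*sqrt(16206)/18756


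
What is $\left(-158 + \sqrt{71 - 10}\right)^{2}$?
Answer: $\left(158 - \sqrt{61}\right)^{2} \approx 22557.0$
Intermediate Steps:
$\left(-158 + \sqrt{71 - 10}\right)^{2} = \left(-158 + \sqrt{61}\right)^{2}$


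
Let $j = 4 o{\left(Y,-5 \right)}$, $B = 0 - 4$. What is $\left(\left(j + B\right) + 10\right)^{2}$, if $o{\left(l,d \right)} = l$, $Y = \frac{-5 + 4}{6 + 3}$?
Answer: $\frac{2500}{81} \approx 30.864$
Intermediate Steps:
$B = -4$ ($B = 0 - 4 = -4$)
$Y = - \frac{1}{9} \approx -0.11111$
$j = - \frac{4}{9}$ ($j = 4 \left(- \frac{1}{9}\right) = - \frac{4}{9} \approx -0.44444$)
$\left(\left(j + B\right) + 10\right)^{2} = \left(\left(- \frac{4}{9} - 4\right) + 10\right)^{2} = \left(- \frac{40}{9} + 10\right)^{2} = \left(\frac{50}{9}\right)^{2} = \frac{2500}{81}$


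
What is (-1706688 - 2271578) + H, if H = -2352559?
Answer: -6330825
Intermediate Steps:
(-1706688 - 2271578) + H = (-1706688 - 2271578) - 2352559 = -3978266 - 2352559 = -6330825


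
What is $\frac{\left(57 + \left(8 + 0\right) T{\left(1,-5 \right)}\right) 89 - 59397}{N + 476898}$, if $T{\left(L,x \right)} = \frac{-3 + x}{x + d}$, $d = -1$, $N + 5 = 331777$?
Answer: $- \frac{80062}{1213005} \approx -0.066003$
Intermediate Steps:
$N = 331772$ ($N = -5 + 331777 = 331772$)
$T{\left(L,x \right)} = \frac{-3 + x}{-1 + x}$ ($T{\left(L,x \right)} = \frac{-3 + x}{x - 1} = \frac{-3 + x}{-1 + x}$)
$\frac{\left(57 + \left(8 + 0\right) T{\left(1,-5 \right)}\right) 89 - 59397}{N + 476898} = \frac{\left(57 + \left(8 + 0\right) \frac{-3 - 5}{-1 - 5}\right) 89 - 59397}{331772 + 476898} = \frac{\left(57 + 8 \frac{1}{-6} \left(-8\right)\right) 89 - 59397}{808670} = \left(\left(57 + 8 \left(\left(- \frac{1}{6}\right) \left(-8\right)\right)\right) 89 - 59397\right) \frac{1}{808670} = \left(\left(57 + 8 \cdot \frac{4}{3}\right) 89 - 59397\right) \frac{1}{808670} = \left(\left(57 + \frac{32}{3}\right) 89 - 59397\right) \frac{1}{808670} = \left(\frac{203}{3} \cdot 89 - 59397\right) \frac{1}{808670} = \left(\frac{18067}{3} - 59397\right) \frac{1}{808670} = \left(- \frac{160124}{3}\right) \frac{1}{808670} = - \frac{80062}{1213005}$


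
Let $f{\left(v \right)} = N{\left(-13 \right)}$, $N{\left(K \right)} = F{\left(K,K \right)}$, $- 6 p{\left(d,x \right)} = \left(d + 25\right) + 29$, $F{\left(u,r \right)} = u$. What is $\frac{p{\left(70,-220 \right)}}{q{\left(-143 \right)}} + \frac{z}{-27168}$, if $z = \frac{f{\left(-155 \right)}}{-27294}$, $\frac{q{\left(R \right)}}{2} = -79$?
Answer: $\frac{7662407357}{58580347968} \approx 0.1308$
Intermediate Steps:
$q{\left(R \right)} = -158$ ($q{\left(R \right)} = 2 \left(-79\right) = -158$)
$p{\left(d,x \right)} = -9 - \frac{d}{6}$ ($p{\left(d,x \right)} = - \frac{\left(d + 25\right) + 29}{6} = - \frac{\left(25 + d\right) + 29}{6} = - \frac{54 + d}{6} = -9 - \frac{d}{6}$)
$N{\left(K \right)} = K$
$f{\left(v \right)} = -13$
$z = \frac{13}{27294}$ ($z = - \frac{13}{-27294} = \left(-13\right) \left(- \frac{1}{27294}\right) = \frac{13}{27294} \approx 0.0004763$)
$\frac{p{\left(70,-220 \right)}}{q{\left(-143 \right)}} + \frac{z}{-27168} = \frac{-9 - \frac{35}{3}}{-158} + \frac{13}{27294 \left(-27168\right)} = \left(-9 - \frac{35}{3}\right) \left(- \frac{1}{158}\right) + \frac{13}{27294} \left(- \frac{1}{27168}\right) = \left(- \frac{62}{3}\right) \left(- \frac{1}{158}\right) - \frac{13}{741523392} = \frac{31}{237} - \frac{13}{741523392} = \frac{7662407357}{58580347968}$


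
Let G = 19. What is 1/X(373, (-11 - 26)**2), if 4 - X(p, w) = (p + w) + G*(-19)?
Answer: -1/1377 ≈ -0.00072622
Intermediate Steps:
X(p, w) = 365 - p - w (X(p, w) = 4 - ((p + w) + 19*(-19)) = 4 - ((p + w) - 361) = 4 - (-361 + p + w) = 4 + (361 - p - w) = 365 - p - w)
1/X(373, (-11 - 26)**2) = 1/(365 - 1*373 - (-11 - 26)**2) = 1/(365 - 373 - 1*(-37)**2) = 1/(365 - 373 - 1*1369) = 1/(365 - 373 - 1369) = 1/(-1377) = -1/1377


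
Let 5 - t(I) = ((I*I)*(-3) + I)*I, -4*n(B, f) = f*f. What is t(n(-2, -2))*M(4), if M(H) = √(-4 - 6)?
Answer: I*√10 ≈ 3.1623*I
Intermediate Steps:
n(B, f) = -f²/4 (n(B, f) = -f*f/4 = -f²/4)
M(H) = I*√10 (M(H) = √(-10) = I*√10)
t(I) = 5 - I*(I - 3*I²) (t(I) = 5 - ((I*I)*(-3) + I)*I = 5 - (I²*(-3) + I)*I = 5 - (-3*I² + I)*I = 5 - (I - 3*I²)*I = 5 - I*(I - 3*I²))
t(n(-2, -2))*M(4) = (5 - (-¼*(-2)²)² + 3*(-¼*(-2)²)³)*(I*√10) = (5 - (-¼*4)² + 3*(-¼*4)³)*(I*√10) = (5 - 1*(-1)² + 3*(-1)³)*(I*√10) = (5 - 1*1 + 3*(-1))*(I*√10) = (5 - 1 - 3)*(I*√10) = 1*(I*√10) = I*√10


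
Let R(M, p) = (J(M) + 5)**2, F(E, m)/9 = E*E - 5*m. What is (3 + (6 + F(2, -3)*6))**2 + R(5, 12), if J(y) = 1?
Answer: 1071261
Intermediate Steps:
F(E, m) = -45*m + 9*E**2 (F(E, m) = 9*(E*E - 5*m) = 9*(E**2 - 5*m) = -45*m + 9*E**2)
R(M, p) = 36 (R(M, p) = (1 + 5)**2 = 6**2 = 36)
(3 + (6 + F(2, -3)*6))**2 + R(5, 12) = (3 + (6 + (-45*(-3) + 9*2**2)*6))**2 + 36 = (3 + (6 + (135 + 9*4)*6))**2 + 36 = (3 + (6 + (135 + 36)*6))**2 + 36 = (3 + (6 + 171*6))**2 + 36 = (3 + (6 + 1026))**2 + 36 = (3 + 1032)**2 + 36 = 1035**2 + 36 = 1071225 + 36 = 1071261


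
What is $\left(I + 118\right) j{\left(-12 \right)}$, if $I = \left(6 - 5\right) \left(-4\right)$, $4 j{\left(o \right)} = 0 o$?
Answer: $0$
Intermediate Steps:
$j{\left(o \right)} = 0$ ($j{\left(o \right)} = \frac{0 o}{4} = \frac{1}{4} \cdot 0 = 0$)
$I = -4$ ($I = 1 \left(-4\right) = -4$)
$\left(I + 118\right) j{\left(-12 \right)} = \left(-4 + 118\right) 0 = 114 \cdot 0 = 0$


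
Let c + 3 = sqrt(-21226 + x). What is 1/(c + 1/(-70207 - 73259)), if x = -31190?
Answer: -61747622934/1079037204564097 - 493979835744*I*sqrt(91)/1079037204564097 ≈ -5.7225e-5 - 0.0043671*I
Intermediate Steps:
c = -3 + 24*I*sqrt(91) (c = -3 + sqrt(-21226 - 31190) = -3 + sqrt(-52416) = -3 + 24*I*sqrt(91) ≈ -3.0 + 228.95*I)
1/(c + 1/(-70207 - 73259)) = 1/((-3 + 24*I*sqrt(91)) + 1/(-70207 - 73259)) = 1/((-3 + 24*I*sqrt(91)) + 1/(-143466)) = 1/((-3 + 24*I*sqrt(91)) - 1/143466) = 1/(-430399/143466 + 24*I*sqrt(91))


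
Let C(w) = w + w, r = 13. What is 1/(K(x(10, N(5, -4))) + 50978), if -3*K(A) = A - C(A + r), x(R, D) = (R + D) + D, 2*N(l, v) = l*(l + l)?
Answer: 3/153020 ≈ 1.9605e-5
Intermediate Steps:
N(l, v) = l**2 (N(l, v) = (l*(l + l))/2 = (l*(2*l))/2 = (2*l**2)/2 = l**2)
C(w) = 2*w
x(R, D) = R + 2*D (x(R, D) = (D + R) + D = R + 2*D)
K(A) = 26/3 + A/3 (K(A) = -(A - 2*(A + 13))/3 = -(A - 2*(13 + A))/3 = -(A - (26 + 2*A))/3 = -(A + (-26 - 2*A))/3 = -(-26 - A)/3 = 26/3 + A/3)
1/(K(x(10, N(5, -4))) + 50978) = 1/((26/3 + (10 + 2*5**2)/3) + 50978) = 1/((26/3 + (10 + 2*25)/3) + 50978) = 1/((26/3 + (10 + 50)/3) + 50978) = 1/((26/3 + (1/3)*60) + 50978) = 1/((26/3 + 20) + 50978) = 1/(86/3 + 50978) = 1/(153020/3) = 3/153020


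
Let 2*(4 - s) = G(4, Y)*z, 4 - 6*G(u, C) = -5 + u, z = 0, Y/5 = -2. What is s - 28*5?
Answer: -136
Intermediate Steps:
Y = -10 (Y = 5*(-2) = -10)
G(u, C) = 3/2 - u/6 (G(u, C) = 2/3 - (-5 + u)/6 = 2/3 + (5/6 - u/6) = 3/2 - u/6)
s = 4 (s = 4 - (3/2 - 1/6*4)*0/2 = 4 - (3/2 - 2/3)*0/2 = 4 - 5*0/12 = 4 - 1/2*0 = 4 + 0 = 4)
s - 28*5 = 4 - 28*5 = 4 - 140 = -136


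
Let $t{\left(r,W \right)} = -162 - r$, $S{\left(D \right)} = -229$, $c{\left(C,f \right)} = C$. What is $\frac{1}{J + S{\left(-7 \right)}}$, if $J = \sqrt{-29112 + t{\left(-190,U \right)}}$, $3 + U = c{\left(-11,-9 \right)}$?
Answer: $- \frac{229}{81525} - \frac{2 i \sqrt{7271}}{81525} \approx -0.002809 - 0.0020919 i$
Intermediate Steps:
$U = -14$ ($U = -3 - 11 = -14$)
$J = 2 i \sqrt{7271}$ ($J = \sqrt{-29112 - -28} = \sqrt{-29112 + \left(-162 + 190\right)} = \sqrt{-29112 + 28} = \sqrt{-29084} = 2 i \sqrt{7271} \approx 170.54 i$)
$\frac{1}{J + S{\left(-7 \right)}} = \frac{1}{2 i \sqrt{7271} - 229} = \frac{1}{-229 + 2 i \sqrt{7271}}$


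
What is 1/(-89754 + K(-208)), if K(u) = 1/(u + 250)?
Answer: -42/3769667 ≈ -1.1142e-5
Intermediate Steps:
K(u) = 1/(250 + u)
1/(-89754 + K(-208)) = 1/(-89754 + 1/(250 - 208)) = 1/(-89754 + 1/42) = 1/(-3769667/42) = -42/3769667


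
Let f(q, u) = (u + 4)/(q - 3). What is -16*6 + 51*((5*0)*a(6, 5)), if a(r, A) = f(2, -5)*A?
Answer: -96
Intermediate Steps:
f(q, u) = (4 + u)/(-3 + q)
a(r, A) = A (a(r, A) = ((4 - 5)/(-3 + 2))*A = (-1/(-1))*A = (-1*(-1))*A = 1*A = A)
-16*6 + 51*((5*0)*a(6, 5)) = -16*6 + 51*((5*0)*5) = -96 + 51*(0*5) = -96 + 51*0 = -96 + 0 = -96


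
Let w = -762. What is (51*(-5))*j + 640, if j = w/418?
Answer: 230915/209 ≈ 1104.9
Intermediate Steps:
j = -381/209 (j = -762/418 = -762*1/418 = -381/209 ≈ -1.8230)
(51*(-5))*j + 640 = (51*(-5))*(-381/209) + 640 = -255*(-381/209) + 640 = 97155/209 + 640 = 230915/209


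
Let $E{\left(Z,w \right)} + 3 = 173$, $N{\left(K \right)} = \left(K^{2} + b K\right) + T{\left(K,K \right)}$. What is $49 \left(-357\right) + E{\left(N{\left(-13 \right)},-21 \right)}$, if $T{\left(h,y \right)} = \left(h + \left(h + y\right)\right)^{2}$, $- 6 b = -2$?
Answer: $-17323$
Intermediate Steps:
$b = \frac{1}{3}$ ($b = \left(- \frac{1}{6}\right) \left(-2\right) = \frac{1}{3} \approx 0.33333$)
$T{\left(h,y \right)} = \left(y + 2 h\right)^{2}$
$N{\left(K \right)} = 10 K^{2} + \frac{K}{3}$ ($N{\left(K \right)} = \left(K^{2} + \frac{K}{3}\right) + \left(K + 2 K\right)^{2} = \left(K^{2} + \frac{K}{3}\right) + \left(3 K\right)^{2} = \left(K^{2} + \frac{K}{3}\right) + 9 K^{2} = 10 K^{2} + \frac{K}{3}$)
$E{\left(Z,w \right)} = 170$ ($E{\left(Z,w \right)} = -3 + 173 = 170$)
$49 \left(-357\right) + E{\left(N{\left(-13 \right)},-21 \right)} = 49 \left(-357\right) + 170 = -17493 + 170 = -17323$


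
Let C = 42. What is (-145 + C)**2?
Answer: 10609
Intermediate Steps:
(-145 + C)**2 = (-145 + 42)**2 = (-103)**2 = 10609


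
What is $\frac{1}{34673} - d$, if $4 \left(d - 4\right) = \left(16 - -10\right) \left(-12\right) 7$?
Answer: $\frac{18792767}{34673} \approx 542.0$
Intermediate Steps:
$d = -542$ ($d = 4 + \frac{\left(16 - -10\right) \left(-12\right) 7}{4} = 4 + \frac{\left(16 + 10\right) \left(-12\right) 7}{4} = 4 + \frac{26 \left(-12\right) 7}{4} = 4 + \frac{\left(-312\right) 7}{4} = 4 + \frac{1}{4} \left(-2184\right) = 4 - 546 = -542$)
$\frac{1}{34673} - d = \frac{1}{34673} - -542 = \frac{1}{34673} + 542 = \frac{18792767}{34673}$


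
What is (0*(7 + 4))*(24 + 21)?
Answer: 0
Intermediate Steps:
(0*(7 + 4))*(24 + 21) = (0*11)*45 = 0*45 = 0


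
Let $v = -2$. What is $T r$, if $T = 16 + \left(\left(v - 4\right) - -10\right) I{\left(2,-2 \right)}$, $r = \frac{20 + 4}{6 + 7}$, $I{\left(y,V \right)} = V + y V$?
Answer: $- \frac{192}{13} \approx -14.769$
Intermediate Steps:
$I{\left(y,V \right)} = V + V y$
$r = \frac{24}{13} \approx 1.8462$
$T = -8$ ($T = 16 + \left(\left(-2 - 4\right) - -10\right) \left(- 2 \left(1 + 2\right)\right) = 16 + \left(\left(-2 - 4\right) + 10\right) \left(\left(-2\right) 3\right) = 16 + \left(-6 + 10\right) \left(-6\right) = 16 + 4 \left(-6\right) = 16 - 24 = -8$)
$T r = \left(-8\right) \frac{24}{13} = - \frac{192}{13}$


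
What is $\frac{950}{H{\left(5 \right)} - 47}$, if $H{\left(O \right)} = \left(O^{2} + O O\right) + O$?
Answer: $\frac{475}{4} \approx 118.75$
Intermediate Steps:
$H{\left(O \right)} = O + 2 O^{2}$ ($H{\left(O \right)} = \left(O^{2} + O^{2}\right) + O = 2 O^{2} + O = O + 2 O^{2}$)
$\frac{950}{H{\left(5 \right)} - 47} = \frac{950}{5 \left(1 + 2 \cdot 5\right) - 47} = \frac{950}{5 \left(1 + 10\right) - 47} = \frac{950}{5 \cdot 11 - 47} = \frac{950}{55 - 47} = \frac{950}{8} = 950 \cdot \frac{1}{8} = \frac{475}{4}$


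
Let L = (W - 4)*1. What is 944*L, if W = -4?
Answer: -7552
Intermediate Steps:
L = -8 (L = (-4 - 4)*1 = -8*1 = -8)
944*L = 944*(-8) = -7552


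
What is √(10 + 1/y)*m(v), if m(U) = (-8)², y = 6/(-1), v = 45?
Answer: 32*√354/3 ≈ 200.69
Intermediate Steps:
y = -6 (y = 6*(-1) = -6)
m(U) = 64
√(10 + 1/y)*m(v) = √(10 + 1/(-6))*64 = √(10 - ⅙)*64 = √(59/6)*64 = (√354/6)*64 = 32*√354/3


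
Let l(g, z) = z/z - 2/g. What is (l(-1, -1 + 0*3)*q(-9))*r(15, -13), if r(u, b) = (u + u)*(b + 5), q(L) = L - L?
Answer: 0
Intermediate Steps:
q(L) = 0
l(g, z) = 1 - 2/g
r(u, b) = 2*u*(5 + b) (r(u, b) = (2*u)*(5 + b) = 2*u*(5 + b))
(l(-1, -1 + 0*3)*q(-9))*r(15, -13) = (((-2 - 1)/(-1))*0)*(2*15*(5 - 13)) = (-1*(-3)*0)*(2*15*(-8)) = (3*0)*(-240) = 0*(-240) = 0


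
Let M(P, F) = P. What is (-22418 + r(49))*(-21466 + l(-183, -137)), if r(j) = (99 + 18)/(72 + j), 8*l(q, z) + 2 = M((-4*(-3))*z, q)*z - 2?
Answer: -18138226707/121 ≈ -1.4990e+8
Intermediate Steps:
l(q, z) = -1/2 + 3*z**2/2 (l(q, z) = -1/4 + (((-4*(-3))*z)*z - 2)/8 = -1/4 + ((12*z)*z - 2)/8 = -1/4 + (12*z**2 - 2)/8 = -1/4 + (-2 + 12*z**2)/8 = -1/4 + (-1/4 + 3*z**2/2) = -1/2 + 3*z**2/2)
r(j) = 117/(72 + j)
(-22418 + r(49))*(-21466 + l(-183, -137)) = (-22418 + 117/(72 + 49))*(-21466 + (-1/2 + (3/2)*(-137)**2)) = (-22418 + 117/121)*(-21466 + (-1/2 + (3/2)*18769)) = (-22418 + 117*(1/121))*(-21466 + (-1/2 + 56307/2)) = (-22418 + 117/121)*(-21466 + 28153) = -2712461/121*6687 = -18138226707/121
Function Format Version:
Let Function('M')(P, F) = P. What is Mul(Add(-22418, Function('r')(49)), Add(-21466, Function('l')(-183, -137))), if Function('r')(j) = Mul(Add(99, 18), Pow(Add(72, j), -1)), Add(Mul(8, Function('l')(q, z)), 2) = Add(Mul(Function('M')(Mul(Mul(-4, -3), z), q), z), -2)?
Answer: Rational(-18138226707, 121) ≈ -1.4990e+8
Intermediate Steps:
Function('l')(q, z) = Add(Rational(-1, 2), Mul(Rational(3, 2), Pow(z, 2))) (Function('l')(q, z) = Add(Rational(-1, 4), Mul(Rational(1, 8), Add(Mul(Mul(Mul(-4, -3), z), z), -2))) = Add(Rational(-1, 4), Mul(Rational(1, 8), Add(Mul(Mul(12, z), z), -2))) = Add(Rational(-1, 4), Mul(Rational(1, 8), Add(Mul(12, Pow(z, 2)), -2))) = Add(Rational(-1, 4), Mul(Rational(1, 8), Add(-2, Mul(12, Pow(z, 2))))) = Add(Rational(-1, 4), Add(Rational(-1, 4), Mul(Rational(3, 2), Pow(z, 2)))) = Add(Rational(-1, 2), Mul(Rational(3, 2), Pow(z, 2))))
Function('r')(j) = Mul(117, Pow(Add(72, j), -1))
Mul(Add(-22418, Function('r')(49)), Add(-21466, Function('l')(-183, -137))) = Mul(Add(-22418, Mul(117, Pow(Add(72, 49), -1))), Add(-21466, Add(Rational(-1, 2), Mul(Rational(3, 2), Pow(-137, 2))))) = Mul(Add(-22418, Mul(117, Pow(121, -1))), Add(-21466, Add(Rational(-1, 2), Mul(Rational(3, 2), 18769)))) = Mul(Add(-22418, Mul(117, Rational(1, 121))), Add(-21466, Add(Rational(-1, 2), Rational(56307, 2)))) = Mul(Add(-22418, Rational(117, 121)), Add(-21466, 28153)) = Mul(Rational(-2712461, 121), 6687) = Rational(-18138226707, 121)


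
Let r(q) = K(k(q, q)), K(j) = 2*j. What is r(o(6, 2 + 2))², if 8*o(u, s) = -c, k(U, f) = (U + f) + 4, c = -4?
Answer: 100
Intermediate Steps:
k(U, f) = 4 + U + f
o(u, s) = ½ (o(u, s) = (-1*(-4))/8 = (⅛)*4 = ½)
r(q) = 8 + 4*q (r(q) = 2*(4 + q + q) = 2*(4 + 2*q) = 8 + 4*q)
r(o(6, 2 + 2))² = (8 + 4*(½))² = (8 + 2)² = 10² = 100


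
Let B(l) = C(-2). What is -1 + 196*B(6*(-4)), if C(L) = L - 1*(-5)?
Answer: 587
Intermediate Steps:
C(L) = 5 + L (C(L) = L + 5 = 5 + L)
B(l) = 3 (B(l) = 5 - 2 = 3)
-1 + 196*B(6*(-4)) = -1 + 196*3 = -1 + 588 = 587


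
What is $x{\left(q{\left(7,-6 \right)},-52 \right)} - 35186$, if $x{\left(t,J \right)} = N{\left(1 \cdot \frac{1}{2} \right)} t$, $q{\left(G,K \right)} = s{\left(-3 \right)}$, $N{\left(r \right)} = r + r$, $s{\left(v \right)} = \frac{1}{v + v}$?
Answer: $- \frac{211117}{6} \approx -35186.0$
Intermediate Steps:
$s{\left(v \right)} = \frac{1}{2 v}$
$N{\left(r \right)} = 2 r$
$q{\left(G,K \right)} = - \frac{1}{6}$ ($q{\left(G,K \right)} = \frac{1}{2 \left(-3\right)} = \frac{1}{2} \left(- \frac{1}{3}\right) = - \frac{1}{6}$)
$x{\left(t,J \right)} = t$ ($x{\left(t,J \right)} = 2 \cdot 1 \cdot \frac{1}{2} t = 2 \cdot \frac{1}{2} t = 1 t = t$)
$x{\left(q{\left(7,-6 \right)},-52 \right)} - 35186 = - \frac{1}{6} - 35186 = - \frac{211117}{6}$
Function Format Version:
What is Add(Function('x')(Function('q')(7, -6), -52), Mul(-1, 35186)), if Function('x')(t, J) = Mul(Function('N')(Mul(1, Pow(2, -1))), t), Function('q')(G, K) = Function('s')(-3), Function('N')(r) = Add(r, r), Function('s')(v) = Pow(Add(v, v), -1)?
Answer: Rational(-211117, 6) ≈ -35186.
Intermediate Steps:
Function('s')(v) = Mul(Rational(1, 2), Pow(v, -1)) (Function('s')(v) = Pow(Mul(2, v), -1) = Mul(Rational(1, 2), Pow(v, -1)))
Function('N')(r) = Mul(2, r)
Function('q')(G, K) = Rational(-1, 6) (Function('q')(G, K) = Mul(Rational(1, 2), Pow(-3, -1)) = Mul(Rational(1, 2), Rational(-1, 3)) = Rational(-1, 6))
Function('x')(t, J) = t (Function('x')(t, J) = Mul(Mul(2, Mul(1, Pow(2, -1))), t) = Mul(Mul(2, Mul(1, Rational(1, 2))), t) = Mul(Mul(2, Rational(1, 2)), t) = Mul(1, t) = t)
Add(Function('x')(Function('q')(7, -6), -52), Mul(-1, 35186)) = Add(Rational(-1, 6), Mul(-1, 35186)) = Add(Rational(-1, 6), -35186) = Rational(-211117, 6)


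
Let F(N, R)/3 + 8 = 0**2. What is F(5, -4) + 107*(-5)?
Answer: -559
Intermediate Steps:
F(N, R) = -24 (F(N, R) = -24 + 3*0**2 = -24 + 3*0 = -24 + 0 = -24)
F(5, -4) + 107*(-5) = -24 + 107*(-5) = -24 - 535 = -559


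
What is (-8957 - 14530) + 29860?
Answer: 6373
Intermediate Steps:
(-8957 - 14530) + 29860 = -23487 + 29860 = 6373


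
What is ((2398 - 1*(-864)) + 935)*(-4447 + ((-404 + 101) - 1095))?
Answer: -24531465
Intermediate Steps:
((2398 - 1*(-864)) + 935)*(-4447 + ((-404 + 101) - 1095)) = ((2398 + 864) + 935)*(-4447 + (-303 - 1095)) = (3262 + 935)*(-4447 - 1398) = 4197*(-5845) = -24531465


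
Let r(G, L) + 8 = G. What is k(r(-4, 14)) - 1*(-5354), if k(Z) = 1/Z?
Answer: 64247/12 ≈ 5353.9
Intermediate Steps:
r(G, L) = -8 + G
k(Z) = 1/Z
k(r(-4, 14)) - 1*(-5354) = 1/(-8 - 4) - 1*(-5354) = 1/(-12) + 5354 = -1/12 + 5354 = 64247/12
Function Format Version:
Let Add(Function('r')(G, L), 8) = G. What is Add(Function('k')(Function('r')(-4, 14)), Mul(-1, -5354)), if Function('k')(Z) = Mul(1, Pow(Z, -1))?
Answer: Rational(64247, 12) ≈ 5353.9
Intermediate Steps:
Function('r')(G, L) = Add(-8, G)
Function('k')(Z) = Pow(Z, -1)
Add(Function('k')(Function('r')(-4, 14)), Mul(-1, -5354)) = Add(Pow(Add(-8, -4), -1), Mul(-1, -5354)) = Add(Pow(-12, -1), 5354) = Add(Rational(-1, 12), 5354) = Rational(64247, 12)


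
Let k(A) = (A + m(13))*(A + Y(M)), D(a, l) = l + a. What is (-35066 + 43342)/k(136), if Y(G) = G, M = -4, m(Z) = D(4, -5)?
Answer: 2069/4455 ≈ 0.46442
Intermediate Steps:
D(a, l) = a + l
m(Z) = -1 (m(Z) = 4 - 5 = -1)
k(A) = (-1 + A)*(-4 + A) (k(A) = (A - 1)*(A - 4) = (-1 + A)*(-4 + A))
(-35066 + 43342)/k(136) = (-35066 + 43342)/(4 + 136² - 5*136) = 8276/(4 + 18496 - 680) = 8276/17820 = 8276*(1/17820) = 2069/4455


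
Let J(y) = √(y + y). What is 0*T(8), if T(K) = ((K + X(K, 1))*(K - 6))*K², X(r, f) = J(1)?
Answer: 0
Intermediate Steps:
J(y) = √2*√y (J(y) = √(2*y) = √2*√y)
X(r, f) = √2 (X(r, f) = √2*√1 = √2*1 = √2)
T(K) = K²*(-6 + K)*(K + √2) (T(K) = ((K + √2)*(K - 6))*K² = ((K + √2)*(-6 + K))*K² = ((-6 + K)*(K + √2))*K² = K²*(-6 + K)*(K + √2))
0*T(8) = 0*(8²*(8² - 6*8 - 6*√2 + 8*√2)) = 0*(64*(64 - 48 - 6*√2 + 8*√2)) = 0*(64*(16 + 2*√2)) = 0*(1024 + 128*√2) = 0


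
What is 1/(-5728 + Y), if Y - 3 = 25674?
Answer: 1/19949 ≈ 5.0128e-5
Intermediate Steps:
Y = 25677 (Y = 3 + 25674 = 25677)
1/(-5728 + Y) = 1/(-5728 + 25677) = 1/19949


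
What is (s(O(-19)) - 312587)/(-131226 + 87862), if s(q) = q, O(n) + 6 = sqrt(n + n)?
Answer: 312593/43364 - I*sqrt(38)/43364 ≈ 7.2086 - 0.00014216*I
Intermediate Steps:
O(n) = -6 + sqrt(2)*sqrt(n) (O(n) = -6 + sqrt(n + n) = -6 + sqrt(2*n) = -6 + sqrt(2)*sqrt(n))
(s(O(-19)) - 312587)/(-131226 + 87862) = ((-6 + sqrt(2)*sqrt(-19)) - 312587)/(-131226 + 87862) = ((-6 + sqrt(2)*(I*sqrt(19))) - 312587)/(-43364) = ((-6 + I*sqrt(38)) - 312587)*(-1/43364) = (-312593 + I*sqrt(38))*(-1/43364) = 312593/43364 - I*sqrt(38)/43364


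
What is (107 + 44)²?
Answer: 22801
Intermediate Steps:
(107 + 44)² = 151² = 22801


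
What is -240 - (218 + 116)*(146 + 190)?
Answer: -112464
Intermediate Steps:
-240 - (218 + 116)*(146 + 190) = -240 - 334*336 = -240 - 1*112224 = -240 - 112224 = -112464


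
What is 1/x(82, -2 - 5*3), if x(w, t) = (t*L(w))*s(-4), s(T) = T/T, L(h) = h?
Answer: -1/1394 ≈ -0.00071736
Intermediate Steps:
s(T) = 1
x(w, t) = t*w (x(w, t) = (t*w)*1 = t*w)
1/x(82, -2 - 5*3) = 1/((-2 - 5*3)*82) = 1/((-2 - 15)*82) = 1/(-17*82) = 1/(-1394) = -1/1394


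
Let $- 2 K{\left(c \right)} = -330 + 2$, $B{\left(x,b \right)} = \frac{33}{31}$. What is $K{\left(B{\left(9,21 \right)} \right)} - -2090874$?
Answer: $2091038$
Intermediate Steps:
$B{\left(x,b \right)} = \frac{33}{31}$ ($B{\left(x,b \right)} = 33 \cdot \frac{1}{31} = \frac{33}{31}$)
$K{\left(c \right)} = 164$ ($K{\left(c \right)} = - \frac{-330 + 2}{2} = \left(- \frac{1}{2}\right) \left(-328\right) = 164$)
$K{\left(B{\left(9,21 \right)} \right)} - -2090874 = 164 - -2090874 = 164 + 2090874 = 2091038$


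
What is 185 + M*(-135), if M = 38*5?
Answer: -25465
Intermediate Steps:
M = 190
185 + M*(-135) = 185 + 190*(-135) = 185 - 25650 = -25465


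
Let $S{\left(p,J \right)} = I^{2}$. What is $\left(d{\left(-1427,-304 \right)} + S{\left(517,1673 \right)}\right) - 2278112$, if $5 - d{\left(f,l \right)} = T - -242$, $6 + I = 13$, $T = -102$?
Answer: $-2278198$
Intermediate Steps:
$I = 7$ ($I = -6 + 13 = 7$)
$S{\left(p,J \right)} = 49$ ($S{\left(p,J \right)} = 7^{2} = 49$)
$d{\left(f,l \right)} = -135$ ($d{\left(f,l \right)} = 5 - \left(-102 - -242\right) = 5 - \left(-102 + 242\right) = 5 - 140 = -135$)
$\left(d{\left(-1427,-304 \right)} + S{\left(517,1673 \right)}\right) - 2278112 = \left(-135 + 49\right) - 2278112 = -86 - 2278112 = -2278198$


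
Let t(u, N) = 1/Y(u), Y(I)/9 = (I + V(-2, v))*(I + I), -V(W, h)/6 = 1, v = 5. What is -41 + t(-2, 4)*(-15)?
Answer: -3941/96 ≈ -41.052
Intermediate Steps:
V(W, h) = -6 (V(W, h) = -6*1 = -6)
Y(I) = 18*I*(-6 + I) (Y(I) = 9*((I - 6)*(I + I)) = 9*((-6 + I)*(2*I)) = 9*(2*I*(-6 + I)) = 18*I*(-6 + I))
t(u, N) = 1/(18*u*(-6 + u))
-41 + t(-2, 4)*(-15) = -41 + ((1/18)/(-2*(-6 - 2)))*(-15) = -41 + ((1/18)*(-½)/(-8))*(-15) = -41 + ((1/18)*(-½)*(-⅛))*(-15) = -41 + (1/288)*(-15) = -41 - 5/96 = -3941/96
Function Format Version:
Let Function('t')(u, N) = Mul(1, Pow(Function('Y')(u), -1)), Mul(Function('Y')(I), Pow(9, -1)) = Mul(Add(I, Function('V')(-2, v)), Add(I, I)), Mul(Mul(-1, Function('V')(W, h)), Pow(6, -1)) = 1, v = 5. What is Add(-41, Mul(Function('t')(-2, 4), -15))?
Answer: Rational(-3941, 96) ≈ -41.052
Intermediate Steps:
Function('V')(W, h) = -6 (Function('V')(W, h) = Mul(-6, 1) = -6)
Function('Y')(I) = Mul(18, I, Add(-6, I)) (Function('Y')(I) = Mul(9, Mul(Add(I, -6), Add(I, I))) = Mul(9, Mul(Add(-6, I), Mul(2, I))) = Mul(9, Mul(2, I, Add(-6, I))) = Mul(18, I, Add(-6, I)))
Function('t')(u, N) = Mul(Rational(1, 18), Pow(u, -1), Pow(Add(-6, u), -1)) (Function('t')(u, N) = Mul(1, Pow(Mul(18, u, Add(-6, u)), -1)) = Mul(1, Mul(Rational(1, 18), Pow(u, -1), Pow(Add(-6, u), -1))) = Mul(Rational(1, 18), Pow(u, -1), Pow(Add(-6, u), -1)))
Add(-41, Mul(Function('t')(-2, 4), -15)) = Add(-41, Mul(Mul(Rational(1, 18), Pow(-2, -1), Pow(Add(-6, -2), -1)), -15)) = Add(-41, Mul(Mul(Rational(1, 18), Rational(-1, 2), Pow(-8, -1)), -15)) = Add(-41, Mul(Mul(Rational(1, 18), Rational(-1, 2), Rational(-1, 8)), -15)) = Add(-41, Mul(Rational(1, 288), -15)) = Add(-41, Rational(-5, 96)) = Rational(-3941, 96)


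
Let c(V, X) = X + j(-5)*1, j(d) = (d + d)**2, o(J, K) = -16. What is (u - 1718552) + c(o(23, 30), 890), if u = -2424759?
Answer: -4142321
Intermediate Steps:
j(d) = 4*d**2 (j(d) = (2*d)**2 = 4*d**2)
c(V, X) = 100 + X (c(V, X) = X + (4*(-5)**2)*1 = X + (4*25)*1 = X + 100*1 = X + 100 = 100 + X)
(u - 1718552) + c(o(23, 30), 890) = (-2424759 - 1718552) + (100 + 890) = -4143311 + 990 = -4142321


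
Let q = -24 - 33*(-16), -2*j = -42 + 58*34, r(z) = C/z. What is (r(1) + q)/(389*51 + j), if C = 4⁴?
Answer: 380/9437 ≈ 0.040267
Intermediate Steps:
C = 256
r(z) = 256/z
j = -965 (j = -(-42 + 58*34)/2 = -(-42 + 1972)/2 = -½*1930 = -965)
q = 504 (q = -24 + 528 = 504)
(r(1) + q)/(389*51 + j) = (256/1 + 504)/(389*51 - 965) = (256*1 + 504)/(19839 - 965) = (256 + 504)/18874 = 760*(1/18874) = 380/9437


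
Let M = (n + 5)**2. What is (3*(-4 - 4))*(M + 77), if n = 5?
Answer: -4248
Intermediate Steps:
M = 100 (M = (5 + 5)**2 = 10**2 = 100)
(3*(-4 - 4))*(M + 77) = (3*(-4 - 4))*(100 + 77) = (3*(-8))*177 = -24*177 = -4248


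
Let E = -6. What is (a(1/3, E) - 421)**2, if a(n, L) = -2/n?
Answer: 182329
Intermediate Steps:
(a(1/3, E) - 421)**2 = (-2/(1/3) - 421)**2 = (-2/1/3 - 421)**2 = (-2*3 - 421)**2 = (-6 - 421)**2 = (-427)**2 = 182329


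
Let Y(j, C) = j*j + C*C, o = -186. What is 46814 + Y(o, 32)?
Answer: 82434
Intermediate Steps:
Y(j, C) = C² + j² (Y(j, C) = j² + C² = C² + j²)
46814 + Y(o, 32) = 46814 + (32² + (-186)²) = 46814 + (1024 + 34596) = 46814 + 35620 = 82434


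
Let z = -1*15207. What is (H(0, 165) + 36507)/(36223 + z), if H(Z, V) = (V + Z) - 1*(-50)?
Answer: 18361/10508 ≈ 1.7473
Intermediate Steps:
H(Z, V) = 50 + V + Z (H(Z, V) = (V + Z) + 50 = 50 + V + Z)
z = -15207
(H(0, 165) + 36507)/(36223 + z) = ((50 + 165 + 0) + 36507)/(36223 - 15207) = (215 + 36507)/21016 = 36722*(1/21016) = 18361/10508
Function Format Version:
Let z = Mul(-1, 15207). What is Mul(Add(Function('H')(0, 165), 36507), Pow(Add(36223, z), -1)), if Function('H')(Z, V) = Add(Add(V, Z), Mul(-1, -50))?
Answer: Rational(18361, 10508) ≈ 1.7473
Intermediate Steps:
Function('H')(Z, V) = Add(50, V, Z) (Function('H')(Z, V) = Add(Add(V, Z), 50) = Add(50, V, Z))
z = -15207
Mul(Add(Function('H')(0, 165), 36507), Pow(Add(36223, z), -1)) = Mul(Add(Add(50, 165, 0), 36507), Pow(Add(36223, -15207), -1)) = Mul(Add(215, 36507), Pow(21016, -1)) = Mul(36722, Rational(1, 21016)) = Rational(18361, 10508)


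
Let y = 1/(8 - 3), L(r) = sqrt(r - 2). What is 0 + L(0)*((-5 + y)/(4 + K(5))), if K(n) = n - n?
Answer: -6*I*sqrt(2)/5 ≈ -1.6971*I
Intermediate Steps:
L(r) = sqrt(-2 + r)
y = 1/5 ≈ 0.20000
K(n) = 0
0 + L(0)*((-5 + y)/(4 + K(5))) = 0 + sqrt(-2 + 0)*((-5 + 1/5)/(4 + 0)) = 0 + sqrt(-2)*(-24/5/4) = 0 + (I*sqrt(2))*(-24/5*1/4) = 0 + (I*sqrt(2))*(-6/5) = 0 - 6*I*sqrt(2)/5 = -6*I*sqrt(2)/5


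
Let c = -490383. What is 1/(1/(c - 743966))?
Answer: -1234349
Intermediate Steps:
1/(1/(c - 743966)) = 1/(1/(-490383 - 743966)) = 1/(1/(-1234349)) = 1/(-1/1234349) = -1234349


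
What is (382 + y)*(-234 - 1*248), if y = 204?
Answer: -282452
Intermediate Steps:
(382 + y)*(-234 - 1*248) = (382 + 204)*(-234 - 1*248) = 586*(-234 - 248) = 586*(-482) = -282452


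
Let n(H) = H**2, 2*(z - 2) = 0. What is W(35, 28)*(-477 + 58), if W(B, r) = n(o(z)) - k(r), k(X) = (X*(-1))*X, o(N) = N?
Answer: -330172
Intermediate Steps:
z = 2 (z = 2 + (1/2)*0 = 2 + 0 = 2)
k(X) = -X**2 (k(X) = (-X)*X = -X**2)
W(B, r) = 4 + r**2 (W(B, r) = 2**2 - (-1)*r**2 = 4 + r**2)
W(35, 28)*(-477 + 58) = (4 + 28**2)*(-477 + 58) = (4 + 784)*(-419) = 788*(-419) = -330172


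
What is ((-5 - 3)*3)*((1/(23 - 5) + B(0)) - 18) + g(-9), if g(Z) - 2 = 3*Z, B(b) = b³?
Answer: 1217/3 ≈ 405.67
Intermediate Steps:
g(Z) = 2 + 3*Z
((-5 - 3)*3)*((1/(23 - 5) + B(0)) - 18) + g(-9) = ((-5 - 3)*3)*((1/(23 - 5) + 0³) - 18) + (2 + 3*(-9)) = (-8*3)*((1/18 + 0) - 18) + (2 - 27) = -24*((1/18 + 0) - 18) - 25 = -24*(1/18 - 18) - 25 = -24*(-323/18) - 25 = 1292/3 - 25 = 1217/3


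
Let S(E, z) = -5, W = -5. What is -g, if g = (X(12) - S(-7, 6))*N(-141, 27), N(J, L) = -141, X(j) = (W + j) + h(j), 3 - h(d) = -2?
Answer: 2397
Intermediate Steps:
h(d) = 5 (h(d) = 3 - 1*(-2) = 3 + 2 = 5)
X(j) = j (X(j) = (-5 + j) + 5 = j)
g = -2397 (g = (12 - 1*(-5))*(-141) = (12 + 5)*(-141) = 17*(-141) = -2397)
-g = -1*(-2397) = 2397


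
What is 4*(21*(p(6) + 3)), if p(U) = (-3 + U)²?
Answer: 1008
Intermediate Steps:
4*(21*(p(6) + 3)) = 4*(21*((-3 + 6)² + 3)) = 4*(21*(3² + 3)) = 4*(21*(9 + 3)) = 4*(21*12) = 4*252 = 1008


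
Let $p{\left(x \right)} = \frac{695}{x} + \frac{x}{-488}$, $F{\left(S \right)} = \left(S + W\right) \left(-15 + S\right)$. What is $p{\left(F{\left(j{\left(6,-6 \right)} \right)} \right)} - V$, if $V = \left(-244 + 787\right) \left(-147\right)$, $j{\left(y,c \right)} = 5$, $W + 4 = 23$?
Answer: $\frac{233708849}{2928} \approx 79819.0$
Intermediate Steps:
$W = 19$ ($W = -4 + 23 = 19$)
$F{\left(S \right)} = \left(-15 + S\right) \left(19 + S\right)$ ($F{\left(S \right)} = \left(S + 19\right) \left(-15 + S\right) = \left(19 + S\right) \left(-15 + S\right) = \left(-15 + S\right) \left(19 + S\right)$)
$p{\left(x \right)} = \frac{695}{x} - \frac{x}{488}$ ($p{\left(x \right)} = \frac{695}{x} + x \left(- \frac{1}{488}\right) = \frac{695}{x} - \frac{x}{488}$)
$V = -79821$ ($V = 543 \left(-147\right) = -79821$)
$p{\left(F{\left(j{\left(6,-6 \right)} \right)} \right)} - V = \left(\frac{695}{-285 + 5^{2} + 4 \cdot 5} - \frac{-285 + 5^{2} + 4 \cdot 5}{488}\right) - -79821 = \left(\frac{695}{-285 + 25 + 20} - \frac{-285 + 25 + 20}{488}\right) + 79821 = \left(\frac{695}{-240} - - \frac{30}{61}\right) + 79821 = \left(695 \left(- \frac{1}{240}\right) + \frac{30}{61}\right) + 79821 = \left(- \frac{139}{48} + \frac{30}{61}\right) + 79821 = - \frac{7039}{2928} + 79821 = \frac{233708849}{2928}$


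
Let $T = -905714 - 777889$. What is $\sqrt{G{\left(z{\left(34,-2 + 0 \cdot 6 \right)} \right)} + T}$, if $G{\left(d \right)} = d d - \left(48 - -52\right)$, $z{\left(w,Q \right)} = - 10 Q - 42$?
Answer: $i \sqrt{1683219} \approx 1297.4 i$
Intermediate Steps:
$z{\left(w,Q \right)} = -42 - 10 Q$
$G{\left(d \right)} = -100 + d^{2}$ ($G{\left(d \right)} = d^{2} - \left(48 + 52\right) = d^{2} - 100 = -100 + d^{2}$)
$T = -1683603$
$\sqrt{G{\left(z{\left(34,-2 + 0 \cdot 6 \right)} \right)} + T} = \sqrt{\left(-100 + \left(-42 - 10 \left(-2 + 0 \cdot 6\right)\right)^{2}\right) - 1683603} = \sqrt{\left(-100 + \left(-42 - 10 \left(-2 + 0\right)\right)^{2}\right) - 1683603} = \sqrt{\left(-100 + \left(-42 - -20\right)^{2}\right) - 1683603} = \sqrt{\left(-100 + \left(-42 + 20\right)^{2}\right) - 1683603} = \sqrt{\left(-100 + \left(-22\right)^{2}\right) - 1683603} = \sqrt{\left(-100 + 484\right) - 1683603} = \sqrt{384 - 1683603} = \sqrt{-1683219} = i \sqrt{1683219}$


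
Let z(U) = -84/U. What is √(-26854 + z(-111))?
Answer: I*√36762090/37 ≈ 163.87*I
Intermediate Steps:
√(-26854 + z(-111)) = √(-26854 - 84/(-111)) = √(-26854 - 84*(-1/111)) = √(-26854 + 28/37) = √(-993570/37) = I*√36762090/37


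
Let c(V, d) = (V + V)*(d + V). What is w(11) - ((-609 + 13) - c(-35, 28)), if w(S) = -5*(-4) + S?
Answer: 1117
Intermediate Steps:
w(S) = 20 + S
c(V, d) = 2*V*(V + d) (c(V, d) = (2*V)*(V + d) = 2*V*(V + d))
w(11) - ((-609 + 13) - c(-35, 28)) = (20 + 11) - ((-609 + 13) - 2*(-35)*(-35 + 28)) = 31 - (-596 - 2*(-35)*(-7)) = 31 - (-596 - 1*490) = 31 - (-596 - 490) = 31 - 1*(-1086) = 31 + 1086 = 1117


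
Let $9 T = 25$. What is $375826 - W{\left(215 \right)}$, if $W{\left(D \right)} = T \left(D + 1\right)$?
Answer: $375226$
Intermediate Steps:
$T = \frac{25}{9}$ ($T = \frac{1}{9} \cdot 25 = \frac{25}{9} \approx 2.7778$)
$W{\left(D \right)} = \frac{25}{9} + \frac{25 D}{9}$ ($W{\left(D \right)} = \frac{25 \left(D + 1\right)}{9} = \frac{25 \left(1 + D\right)}{9} = \frac{25}{9} + \frac{25 D}{9}$)
$375826 - W{\left(215 \right)} = 375826 - \left(\frac{25}{9} + \frac{25}{9} \cdot 215\right) = 375826 - \left(\frac{25}{9} + \frac{5375}{9}\right) = 375826 - 600 = 375226$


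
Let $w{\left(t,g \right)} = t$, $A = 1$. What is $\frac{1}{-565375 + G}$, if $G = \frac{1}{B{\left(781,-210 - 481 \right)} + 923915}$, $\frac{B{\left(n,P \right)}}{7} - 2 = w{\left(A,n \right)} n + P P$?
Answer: $- \frac{4271763}{2415148006124} \approx -1.7687 \cdot 10^{-6}$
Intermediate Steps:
$B{\left(n,P \right)} = 14 + 7 n + 7 P^{2}$ ($B{\left(n,P \right)} = 14 + 7 \left(1 n + P P\right) = 14 + 7 \left(n + P^{2}\right) = 14 + \left(7 n + 7 P^{2}\right) = 14 + 7 n + 7 P^{2}$)
$G = \frac{1}{4271763}$ ($G = \frac{1}{\left(14 + 7 \cdot 781 + 7 \left(-210 - 481\right)^{2}\right) + 923915} = \frac{1}{\left(14 + 5467 + 7 \left(-691\right)^{2}\right) + 923915} = \frac{1}{\left(14 + 5467 + 7 \cdot 477481\right) + 923915} = \frac{1}{\left(14 + 5467 + 3342367\right) + 923915} = \frac{1}{3347848 + 923915} = \frac{1}{4271763} \approx 2.341 \cdot 10^{-7}$)
$\frac{1}{-565375 + G} = \frac{1}{-565375 + \frac{1}{4271763}} = \frac{1}{- \frac{2415148006124}{4271763}} = - \frac{4271763}{2415148006124}$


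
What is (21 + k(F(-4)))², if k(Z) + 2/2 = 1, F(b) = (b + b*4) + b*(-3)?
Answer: 441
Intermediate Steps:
F(b) = 2*b (F(b) = (b + 4*b) - 3*b = 5*b - 3*b = 2*b)
k(Z) = 0 (k(Z) = -1 + 1 = 0)
(21 + k(F(-4)))² = (21 + 0)² = 21² = 441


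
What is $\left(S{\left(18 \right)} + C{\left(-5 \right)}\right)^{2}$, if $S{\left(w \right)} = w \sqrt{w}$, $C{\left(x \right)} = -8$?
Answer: $5896 - 864 \sqrt{2} \approx 4674.1$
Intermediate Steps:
$S{\left(w \right)} = w^{\frac{3}{2}}$
$\left(S{\left(18 \right)} + C{\left(-5 \right)}\right)^{2} = \left(18^{\frac{3}{2}} - 8\right)^{2} = \left(54 \sqrt{2} - 8\right)^{2} = \left(-8 + 54 \sqrt{2}\right)^{2}$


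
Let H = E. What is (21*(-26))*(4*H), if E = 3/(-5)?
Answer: 6552/5 ≈ 1310.4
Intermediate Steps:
E = -⅗ (E = 3*(-⅕) = -⅗ ≈ -0.60000)
H = -⅗ ≈ -0.60000
(21*(-26))*(4*H) = (21*(-26))*(4*(-⅗)) = -546*(-12/5) = 6552/5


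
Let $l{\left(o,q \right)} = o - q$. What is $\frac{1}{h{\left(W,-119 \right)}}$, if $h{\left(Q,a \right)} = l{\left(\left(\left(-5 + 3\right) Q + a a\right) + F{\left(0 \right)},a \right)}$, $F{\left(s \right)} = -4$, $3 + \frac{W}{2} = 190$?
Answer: $\frac{1}{13528} \approx 7.3921 \cdot 10^{-5}$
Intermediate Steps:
$W = 374$ ($W = -6 + 2 \cdot 190 = -6 + 380 = 374$)
$h{\left(Q,a \right)} = -4 + a^{2} - a - 2 Q$ ($h{\left(Q,a \right)} = \left(\left(\left(-5 + 3\right) Q + a a\right) - 4\right) - a = \left(\left(- 2 Q + a^{2}\right) - 4\right) - a = \left(\left(a^{2} - 2 Q\right) - 4\right) - a = \left(-4 + a^{2} - 2 Q\right) - a = -4 + a^{2} - a - 2 Q$)
$\frac{1}{h{\left(W,-119 \right)}} = \frac{1}{-4 + \left(-119\right)^{2} - -119 - 748} = \frac{1}{-4 + 14161 + 119 - 748} = \frac{1}{13528}$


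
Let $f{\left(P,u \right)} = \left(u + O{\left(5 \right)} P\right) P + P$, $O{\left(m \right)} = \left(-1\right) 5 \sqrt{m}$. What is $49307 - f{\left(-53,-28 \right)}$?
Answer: $47876 + 14045 \sqrt{5} \approx 79282.0$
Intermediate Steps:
$O{\left(m \right)} = - 5 \sqrt{m}$
$f{\left(P,u \right)} = P + P \left(u - 5 P \sqrt{5}\right)$ ($f{\left(P,u \right)} = \left(u + - 5 \sqrt{5} P\right) P + P = \left(u - 5 P \sqrt{5}\right) P + P = P \left(u - 5 P \sqrt{5}\right) + P = P + P \left(u - 5 P \sqrt{5}\right)$)
$49307 - f{\left(-53,-28 \right)} = 49307 - - 53 \left(1 - 28 - - 265 \sqrt{5}\right) = 49307 - - 53 \left(1 - 28 + 265 \sqrt{5}\right) = 49307 - - 53 \left(-27 + 265 \sqrt{5}\right) = 49307 - \left(1431 - 14045 \sqrt{5}\right) = 47876 + 14045 \sqrt{5}$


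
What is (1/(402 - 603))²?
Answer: 1/40401 ≈ 2.4752e-5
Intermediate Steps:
(1/(402 - 603))² = (1/(-201))² = (-1/201)² = 1/40401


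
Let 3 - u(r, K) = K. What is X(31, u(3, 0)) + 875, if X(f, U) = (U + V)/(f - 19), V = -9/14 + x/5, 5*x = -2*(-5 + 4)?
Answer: 3675853/4200 ≈ 875.20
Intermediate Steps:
u(r, K) = 3 - K
x = ⅖ (x = (-2*(-5 + 4))/5 = (-2*(-1))/5 = (⅕)*2 = ⅖ ≈ 0.40000)
V = -197/350 (V = -9/14 + (⅖)/5 = -9*1/14 + (⅖)*(⅕) = -9/14 + 2/25 = -197/350 ≈ -0.56286)
X(f, U) = (-197/350 + U)/(-19 + f) (X(f, U) = (U - 197/350)/(f - 19) = (-197/350 + U)/(-19 + f))
X(31, u(3, 0)) + 875 = (-197/350 + (3 - 1*0))/(-19 + 31) + 875 = (-197/350 + (3 + 0))/12 + 875 = (-197/350 + 3)/12 + 875 = (1/12)*(853/350) + 875 = 853/4200 + 875 = 3675853/4200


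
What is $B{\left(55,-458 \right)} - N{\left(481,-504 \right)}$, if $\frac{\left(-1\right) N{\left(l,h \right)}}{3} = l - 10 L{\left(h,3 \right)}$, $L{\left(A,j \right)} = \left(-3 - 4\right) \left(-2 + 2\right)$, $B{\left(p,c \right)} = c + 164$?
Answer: $1149$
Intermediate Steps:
$B{\left(p,c \right)} = 164 + c$
$L{\left(A,j \right)} = 0$ ($L{\left(A,j \right)} = \left(-7\right) 0 = 0$)
$N{\left(l,h \right)} = - 3 l$ ($N{\left(l,h \right)} = - 3 \left(l - 0\right) = - 3 \left(l + 0\right) = - 3 l$)
$B{\left(55,-458 \right)} - N{\left(481,-504 \right)} = \left(164 - 458\right) - \left(-3\right) 481 = -294 - -1443 = -294 + 1443 = 1149$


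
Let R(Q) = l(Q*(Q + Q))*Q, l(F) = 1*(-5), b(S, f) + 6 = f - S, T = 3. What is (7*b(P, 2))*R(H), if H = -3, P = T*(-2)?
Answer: 210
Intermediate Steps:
P = -6 (P = 3*(-2) = -6)
b(S, f) = -6 + f - S (b(S, f) = -6 + (f - S) = -6 + f - S)
l(F) = -5
R(Q) = -5*Q
(7*b(P, 2))*R(H) = (7*(-6 + 2 - 1*(-6)))*(-5*(-3)) = (7*(-6 + 2 + 6))*15 = (7*2)*15 = 14*15 = 210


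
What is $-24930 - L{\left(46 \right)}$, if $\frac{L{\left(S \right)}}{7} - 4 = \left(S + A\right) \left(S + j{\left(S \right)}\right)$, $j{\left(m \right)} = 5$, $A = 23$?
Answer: $-49591$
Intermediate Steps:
$L{\left(S \right)} = 28 + 7 \left(5 + S\right) \left(23 + S\right)$ ($L{\left(S \right)} = 28 + 7 \left(S + 23\right) \left(S + 5\right) = 28 + 7 \left(23 + S\right) \left(5 + S\right) = 28 + 7 \left(5 + S\right) \left(23 + S\right)$)
$-24930 - L{\left(46 \right)} = -24930 - \left(833 + 7 \cdot 46^{2} + 196 \cdot 46\right) = -24930 - \left(833 + 7 \cdot 2116 + 9016\right) = -24930 - \left(833 + 14812 + 9016\right) = -24930 - 24661 = -49591$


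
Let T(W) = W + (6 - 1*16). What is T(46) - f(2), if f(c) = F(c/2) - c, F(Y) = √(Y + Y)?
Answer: 38 - √2 ≈ 36.586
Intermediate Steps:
F(Y) = √2*√Y (F(Y) = √(2*Y) = √2*√Y)
T(W) = -10 + W (T(W) = W + (6 - 16) = W - 10 = -10 + W)
f(c) = √c - c (f(c) = √2*√(c/2) - c = √2*(√2*√c/2) - c = √c - c)
T(46) - f(2) = (-10 + 46) - (√2 - 1*2) = 36 - (√2 - 2) = 36 - (-2 + √2) = 36 + (2 - √2) = 38 - √2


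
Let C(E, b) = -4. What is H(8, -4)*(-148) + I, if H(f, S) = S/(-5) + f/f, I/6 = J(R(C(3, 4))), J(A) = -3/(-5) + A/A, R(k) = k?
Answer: -1284/5 ≈ -256.80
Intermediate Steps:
J(A) = 8/5 (J(A) = -3*(-⅕) + 1 = ⅗ + 1 = 8/5)
I = 48/5 (I = 6*(8/5) = 48/5 ≈ 9.6000)
H(f, S) = 1 - S/5 (H(f, S) = S*(-⅕) + 1 = -S/5 + 1 = 1 - S/5)
H(8, -4)*(-148) + I = (1 - ⅕*(-4))*(-148) + 48/5 = (1 + ⅘)*(-148) + 48/5 = (9/5)*(-148) + 48/5 = -1332/5 + 48/5 = -1284/5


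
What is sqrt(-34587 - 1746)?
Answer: 3*I*sqrt(4037) ≈ 190.61*I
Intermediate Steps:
sqrt(-34587 - 1746) = sqrt(-36333) = 3*I*sqrt(4037)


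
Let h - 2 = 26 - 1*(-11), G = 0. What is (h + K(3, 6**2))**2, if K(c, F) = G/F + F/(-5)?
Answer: 25281/25 ≈ 1011.2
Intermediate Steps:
K(c, F) = -F/5 (K(c, F) = 0/F + F/(-5) = 0 + F*(-1/5) = 0 - F/5 = -F/5)
h = 39 (h = 2 + (26 - 1*(-11)) = 2 + (26 + 11) = 2 + 37 = 39)
(h + K(3, 6**2))**2 = (39 - 1/5*6**2)**2 = (39 - 1/5*36)**2 = (39 - 36/5)**2 = (159/5)**2 = 25281/25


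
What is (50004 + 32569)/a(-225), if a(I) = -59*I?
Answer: 82573/13275 ≈ 6.2202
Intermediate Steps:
(50004 + 32569)/a(-225) = (50004 + 32569)/((-59*(-225))) = 82573/13275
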